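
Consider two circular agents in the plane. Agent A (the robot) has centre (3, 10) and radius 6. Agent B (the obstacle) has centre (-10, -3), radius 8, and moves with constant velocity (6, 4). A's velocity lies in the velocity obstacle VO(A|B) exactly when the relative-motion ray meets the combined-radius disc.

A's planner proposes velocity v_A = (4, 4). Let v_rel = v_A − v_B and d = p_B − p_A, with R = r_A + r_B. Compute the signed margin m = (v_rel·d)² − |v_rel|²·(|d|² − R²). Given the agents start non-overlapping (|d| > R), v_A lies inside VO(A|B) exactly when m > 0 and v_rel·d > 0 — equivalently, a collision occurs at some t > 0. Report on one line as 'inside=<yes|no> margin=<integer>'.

d = (-13, -13),  |d|² = 338;  R = 6+8 = 14,  c = 338−14² = 142
v_rel = (-2, 0),  |v_rel|² = 4;  v_rel·d = (-2)·(-13) + (0)·(-13) = 26
4·t² − 52·t + 142 = 0  ⇒  m = 26² − 4·142 = 108
m = 108 > 0,  v_rel·d = 26 > 0  ⇒  inside

inside=yes margin=108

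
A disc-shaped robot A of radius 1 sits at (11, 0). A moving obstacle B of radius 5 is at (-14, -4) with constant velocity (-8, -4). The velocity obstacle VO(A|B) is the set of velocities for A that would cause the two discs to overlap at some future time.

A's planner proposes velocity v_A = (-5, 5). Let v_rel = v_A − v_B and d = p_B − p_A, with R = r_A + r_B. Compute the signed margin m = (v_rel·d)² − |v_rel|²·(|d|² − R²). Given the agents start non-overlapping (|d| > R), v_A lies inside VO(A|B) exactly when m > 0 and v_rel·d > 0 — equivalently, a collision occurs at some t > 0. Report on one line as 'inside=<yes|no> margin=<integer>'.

d = (-25, -4),  |d|² = 641;  R = 1+5 = 6,  c = 641−6² = 605
v_rel = (3, 9),  |v_rel|² = 90;  v_rel·d = (3)·(-25) + (9)·(-4) = -111
90·t² + 222·t + 605 = 0  ⇒  m = (-111)² − 90·605 = -42129
m = -42129 < 0,  v_rel·d = -111 < 0  ⇒  outside

inside=no margin=-42129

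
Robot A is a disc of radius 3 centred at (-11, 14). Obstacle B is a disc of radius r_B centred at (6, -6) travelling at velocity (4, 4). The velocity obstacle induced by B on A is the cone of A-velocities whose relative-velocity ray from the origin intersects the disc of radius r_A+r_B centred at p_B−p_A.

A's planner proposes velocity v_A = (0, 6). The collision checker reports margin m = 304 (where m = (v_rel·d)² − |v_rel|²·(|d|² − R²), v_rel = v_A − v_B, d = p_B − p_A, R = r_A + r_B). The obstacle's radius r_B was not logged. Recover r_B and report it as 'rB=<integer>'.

m = 304
d = (17, -20);  v_rel = (-4, 2),  |v_rel|² = 20
v_rel×d = (-4)·(-20) − (2)·(17) = 46
since m = R²·20 − 46²:  R² = (2116 + 304) / 20 = 121
R = √121 = 11  ⇒  r_B = 11 − 3 = 8

rB=8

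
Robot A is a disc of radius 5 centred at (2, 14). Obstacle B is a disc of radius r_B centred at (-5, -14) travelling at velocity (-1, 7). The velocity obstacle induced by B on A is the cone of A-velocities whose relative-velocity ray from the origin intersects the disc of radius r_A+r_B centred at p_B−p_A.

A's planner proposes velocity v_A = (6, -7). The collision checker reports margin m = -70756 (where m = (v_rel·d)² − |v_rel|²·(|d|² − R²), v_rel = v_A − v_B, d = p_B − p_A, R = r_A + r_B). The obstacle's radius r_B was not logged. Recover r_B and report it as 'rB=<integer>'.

m = -70756
d = (-7, -28);  v_rel = (7, -14),  |v_rel|² = 245
v_rel×d = (7)·(-28) − (-14)·(-7) = -294
since m = R²·245 − (-294)²:  R² = (86436 + -70756) / 245 = 64
R = √64 = 8  ⇒  r_B = 8 − 5 = 3

rB=3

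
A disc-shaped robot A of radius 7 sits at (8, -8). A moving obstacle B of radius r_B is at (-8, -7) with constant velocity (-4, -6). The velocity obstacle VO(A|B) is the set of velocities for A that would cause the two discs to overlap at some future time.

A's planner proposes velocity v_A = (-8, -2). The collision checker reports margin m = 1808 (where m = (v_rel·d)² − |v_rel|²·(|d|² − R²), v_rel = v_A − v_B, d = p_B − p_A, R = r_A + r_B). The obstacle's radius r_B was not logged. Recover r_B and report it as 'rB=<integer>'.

m = 1808
d = (-16, 1);  v_rel = (-4, 4),  |v_rel|² = 32
v_rel×d = (-4)·(1) − (4)·(-16) = 60
since m = R²·32 − 60²:  R² = (3600 + 1808) / 32 = 169
R = √169 = 13  ⇒  r_B = 13 − 7 = 6

rB=6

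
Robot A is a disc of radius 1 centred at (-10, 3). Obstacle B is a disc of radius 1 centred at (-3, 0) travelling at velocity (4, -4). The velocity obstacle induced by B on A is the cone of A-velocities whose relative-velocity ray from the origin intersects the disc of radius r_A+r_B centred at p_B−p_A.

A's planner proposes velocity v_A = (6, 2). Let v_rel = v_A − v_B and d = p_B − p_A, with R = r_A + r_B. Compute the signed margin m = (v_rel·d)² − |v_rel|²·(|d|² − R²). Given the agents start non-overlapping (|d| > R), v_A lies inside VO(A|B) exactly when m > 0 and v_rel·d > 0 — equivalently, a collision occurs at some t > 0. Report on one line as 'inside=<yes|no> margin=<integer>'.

d = (7, -3),  |d|² = 58;  R = 1+1 = 2,  c = 58−2² = 54
v_rel = (2, 6),  |v_rel|² = 40;  v_rel·d = (2)·(7) + (6)·(-3) = -4
40·t² + 8·t + 54 = 0  ⇒  m = (-4)² − 40·54 = -2144
m = -2144 < 0,  v_rel·d = -4 < 0  ⇒  outside

inside=no margin=-2144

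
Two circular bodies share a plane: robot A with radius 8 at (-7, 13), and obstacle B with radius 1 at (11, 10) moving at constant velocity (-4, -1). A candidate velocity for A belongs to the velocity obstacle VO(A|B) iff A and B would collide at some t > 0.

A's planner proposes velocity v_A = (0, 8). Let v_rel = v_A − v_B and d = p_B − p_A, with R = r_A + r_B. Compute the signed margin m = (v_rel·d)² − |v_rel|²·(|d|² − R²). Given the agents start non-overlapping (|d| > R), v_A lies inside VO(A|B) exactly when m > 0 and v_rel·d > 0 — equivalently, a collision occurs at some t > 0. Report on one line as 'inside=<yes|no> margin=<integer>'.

d = (18, -3),  |d|² = 333;  R = 8+1 = 9,  c = 333−9² = 252
v_rel = (4, 9),  |v_rel|² = 97;  v_rel·d = (4)·(18) + (9)·(-3) = 45
97·t² − 90·t + 252 = 0  ⇒  m = 45² − 97·252 = -22419
m = -22419 < 0,  v_rel·d = 45 > 0  ⇒  outside

inside=no margin=-22419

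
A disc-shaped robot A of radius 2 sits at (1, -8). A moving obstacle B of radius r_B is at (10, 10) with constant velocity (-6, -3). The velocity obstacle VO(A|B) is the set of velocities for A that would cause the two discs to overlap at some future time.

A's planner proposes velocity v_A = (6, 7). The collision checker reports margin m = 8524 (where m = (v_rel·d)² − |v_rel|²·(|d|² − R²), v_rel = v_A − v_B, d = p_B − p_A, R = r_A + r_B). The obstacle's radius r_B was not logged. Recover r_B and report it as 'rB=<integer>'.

m = 8524
d = (9, 18);  v_rel = (12, 10),  |v_rel|² = 244
v_rel×d = (12)·(18) − (10)·(9) = 126
since m = R²·244 − 126²:  R² = (15876 + 8524) / 244 = 100
R = √100 = 10  ⇒  r_B = 10 − 2 = 8

rB=8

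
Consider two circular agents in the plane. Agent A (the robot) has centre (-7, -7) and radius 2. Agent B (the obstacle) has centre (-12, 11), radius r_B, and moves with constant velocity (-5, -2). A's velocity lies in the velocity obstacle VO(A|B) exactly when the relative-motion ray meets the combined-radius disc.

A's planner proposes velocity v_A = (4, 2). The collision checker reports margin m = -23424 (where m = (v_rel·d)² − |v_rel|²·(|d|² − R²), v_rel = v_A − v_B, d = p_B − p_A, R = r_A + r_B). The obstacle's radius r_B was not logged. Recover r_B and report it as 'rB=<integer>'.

m = -23424
d = (-5, 18);  v_rel = (9, 4),  |v_rel|² = 97
v_rel×d = (9)·(18) − (4)·(-5) = 182
since m = R²·97 − 182²:  R² = (33124 + -23424) / 97 = 100
R = √100 = 10  ⇒  r_B = 10 − 2 = 8

rB=8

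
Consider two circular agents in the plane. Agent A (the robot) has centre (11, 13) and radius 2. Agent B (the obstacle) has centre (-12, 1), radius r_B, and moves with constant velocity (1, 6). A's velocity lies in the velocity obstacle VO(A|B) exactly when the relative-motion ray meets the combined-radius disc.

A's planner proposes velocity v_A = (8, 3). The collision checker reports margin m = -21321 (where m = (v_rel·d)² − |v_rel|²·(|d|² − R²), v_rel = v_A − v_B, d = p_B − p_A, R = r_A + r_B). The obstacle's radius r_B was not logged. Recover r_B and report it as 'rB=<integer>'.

m = -21321
d = (-23, -12);  v_rel = (7, -3),  |v_rel|² = 58
v_rel×d = (7)·(-12) − (-3)·(-23) = -153
since m = R²·58 − (-153)²:  R² = (23409 + -21321) / 58 = 36
R = √36 = 6  ⇒  r_B = 6 − 2 = 4

rB=4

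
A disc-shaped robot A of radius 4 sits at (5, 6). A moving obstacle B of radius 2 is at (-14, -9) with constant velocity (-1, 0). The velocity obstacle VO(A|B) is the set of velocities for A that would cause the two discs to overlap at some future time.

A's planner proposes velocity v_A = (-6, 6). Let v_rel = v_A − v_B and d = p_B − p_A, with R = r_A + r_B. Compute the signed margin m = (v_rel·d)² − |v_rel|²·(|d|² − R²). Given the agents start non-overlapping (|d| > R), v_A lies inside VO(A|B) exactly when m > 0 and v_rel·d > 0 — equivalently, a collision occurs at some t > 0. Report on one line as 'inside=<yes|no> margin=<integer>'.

d = (-19, -15),  |d|² = 586;  R = 4+2 = 6,  c = 586−6² = 550
v_rel = (-5, 6),  |v_rel|² = 61;  v_rel·d = (-5)·(-19) + (6)·(-15) = 5
61·t² − 10·t + 550 = 0  ⇒  m = 5² − 61·550 = -33525
m = -33525 < 0,  v_rel·d = 5 > 0  ⇒  outside

inside=no margin=-33525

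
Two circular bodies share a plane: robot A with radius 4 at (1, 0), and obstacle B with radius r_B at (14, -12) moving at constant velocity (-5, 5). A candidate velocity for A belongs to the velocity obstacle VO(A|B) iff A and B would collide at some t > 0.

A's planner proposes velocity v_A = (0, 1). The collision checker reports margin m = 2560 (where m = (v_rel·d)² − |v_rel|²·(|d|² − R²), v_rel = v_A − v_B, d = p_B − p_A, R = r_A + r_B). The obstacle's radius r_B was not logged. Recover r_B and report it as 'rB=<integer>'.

m = 2560
d = (13, -12);  v_rel = (5, -4),  |v_rel|² = 41
v_rel×d = (5)·(-12) − (-4)·(13) = -8
since m = R²·41 − (-8)²:  R² = (64 + 2560) / 41 = 64
R = √64 = 8  ⇒  r_B = 8 − 4 = 4

rB=4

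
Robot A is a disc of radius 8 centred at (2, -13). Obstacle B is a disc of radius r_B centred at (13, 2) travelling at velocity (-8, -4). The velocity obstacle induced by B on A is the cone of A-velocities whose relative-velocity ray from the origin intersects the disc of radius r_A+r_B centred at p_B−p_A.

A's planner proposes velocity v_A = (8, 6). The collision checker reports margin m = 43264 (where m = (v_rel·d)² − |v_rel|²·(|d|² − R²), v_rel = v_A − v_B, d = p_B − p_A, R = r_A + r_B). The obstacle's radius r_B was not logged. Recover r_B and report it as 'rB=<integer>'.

m = 43264
d = (11, 15);  v_rel = (16, 10),  |v_rel|² = 356
v_rel×d = (16)·(15) − (10)·(11) = 130
since m = R²·356 − 130²:  R² = (16900 + 43264) / 356 = 169
R = √169 = 13  ⇒  r_B = 13 − 8 = 5

rB=5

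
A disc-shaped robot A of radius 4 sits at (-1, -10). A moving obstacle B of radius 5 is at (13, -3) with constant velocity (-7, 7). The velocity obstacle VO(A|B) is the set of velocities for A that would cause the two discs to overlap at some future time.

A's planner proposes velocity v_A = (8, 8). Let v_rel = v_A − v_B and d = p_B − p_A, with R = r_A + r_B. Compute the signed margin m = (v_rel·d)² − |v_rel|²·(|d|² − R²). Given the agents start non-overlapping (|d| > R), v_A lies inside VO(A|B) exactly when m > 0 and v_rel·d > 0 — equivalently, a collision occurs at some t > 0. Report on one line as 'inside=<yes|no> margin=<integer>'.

d = (14, 7),  |d|² = 245;  R = 4+5 = 9,  c = 245−9² = 164
v_rel = (15, 1),  |v_rel|² = 226;  v_rel·d = (15)·(14) + (1)·(7) = 217
226·t² − 434·t + 164 = 0  ⇒  m = 217² − 226·164 = 10025
m = 10025 > 0,  v_rel·d = 217 > 0  ⇒  inside

inside=yes margin=10025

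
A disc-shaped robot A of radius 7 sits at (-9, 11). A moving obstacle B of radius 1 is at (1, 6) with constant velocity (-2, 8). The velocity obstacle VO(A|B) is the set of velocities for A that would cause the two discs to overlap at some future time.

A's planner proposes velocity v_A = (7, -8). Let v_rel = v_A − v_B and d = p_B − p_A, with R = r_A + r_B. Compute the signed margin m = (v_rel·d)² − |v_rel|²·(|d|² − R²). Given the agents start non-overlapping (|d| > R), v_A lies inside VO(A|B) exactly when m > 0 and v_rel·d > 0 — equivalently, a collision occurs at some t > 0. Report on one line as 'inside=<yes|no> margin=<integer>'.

d = (10, -5),  |d|² = 125;  R = 7+1 = 8,  c = 125−8² = 61
v_rel = (9, -16),  |v_rel|² = 337;  v_rel·d = (9)·(10) + (-16)·(-5) = 170
337·t² − 340·t + 61 = 0  ⇒  m = 170² − 337·61 = 8343
m = 8343 > 0,  v_rel·d = 170 > 0  ⇒  inside

inside=yes margin=8343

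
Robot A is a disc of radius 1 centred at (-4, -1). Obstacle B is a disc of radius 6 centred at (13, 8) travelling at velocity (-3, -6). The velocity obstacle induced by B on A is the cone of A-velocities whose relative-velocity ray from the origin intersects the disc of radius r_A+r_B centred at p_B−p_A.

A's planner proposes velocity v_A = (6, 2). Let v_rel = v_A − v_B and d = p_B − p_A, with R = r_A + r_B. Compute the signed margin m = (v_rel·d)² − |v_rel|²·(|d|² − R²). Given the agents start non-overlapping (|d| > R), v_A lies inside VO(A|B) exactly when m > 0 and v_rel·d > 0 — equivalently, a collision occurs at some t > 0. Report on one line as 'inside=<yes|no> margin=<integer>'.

d = (17, 9),  |d|² = 370;  R = 1+6 = 7,  c = 370−7² = 321
v_rel = (9, 8),  |v_rel|² = 145;  v_rel·d = (9)·(17) + (8)·(9) = 225
145·t² − 450·t + 321 = 0  ⇒  m = 225² − 145·321 = 4080
m = 4080 > 0,  v_rel·d = 225 > 0  ⇒  inside

inside=yes margin=4080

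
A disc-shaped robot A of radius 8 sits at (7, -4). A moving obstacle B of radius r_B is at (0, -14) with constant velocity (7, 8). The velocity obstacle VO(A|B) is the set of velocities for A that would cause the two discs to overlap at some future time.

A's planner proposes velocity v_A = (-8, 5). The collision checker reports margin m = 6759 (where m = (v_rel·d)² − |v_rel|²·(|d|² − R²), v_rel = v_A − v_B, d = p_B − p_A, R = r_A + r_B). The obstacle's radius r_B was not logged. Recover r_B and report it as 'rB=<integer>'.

m = 6759
d = (-7, -10);  v_rel = (-15, -3),  |v_rel|² = 234
v_rel×d = (-15)·(-10) − (-3)·(-7) = 129
since m = R²·234 − 129²:  R² = (16641 + 6759) / 234 = 100
R = √100 = 10  ⇒  r_B = 10 − 8 = 2

rB=2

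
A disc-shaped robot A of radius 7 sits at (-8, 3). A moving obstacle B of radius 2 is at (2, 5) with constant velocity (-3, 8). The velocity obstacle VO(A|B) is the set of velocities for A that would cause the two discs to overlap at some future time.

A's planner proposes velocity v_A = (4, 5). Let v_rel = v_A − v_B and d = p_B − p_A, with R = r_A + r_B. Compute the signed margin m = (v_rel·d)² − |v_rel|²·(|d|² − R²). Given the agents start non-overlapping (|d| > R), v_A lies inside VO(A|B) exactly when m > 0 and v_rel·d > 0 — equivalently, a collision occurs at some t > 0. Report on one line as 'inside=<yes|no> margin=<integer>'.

d = (10, 2),  |d|² = 104;  R = 7+2 = 9,  c = 104−9² = 23
v_rel = (7, -3),  |v_rel|² = 58;  v_rel·d = (7)·(10) + (-3)·(2) = 64
58·t² − 128·t + 23 = 0  ⇒  m = 64² − 58·23 = 2762
m = 2762 > 0,  v_rel·d = 64 > 0  ⇒  inside

inside=yes margin=2762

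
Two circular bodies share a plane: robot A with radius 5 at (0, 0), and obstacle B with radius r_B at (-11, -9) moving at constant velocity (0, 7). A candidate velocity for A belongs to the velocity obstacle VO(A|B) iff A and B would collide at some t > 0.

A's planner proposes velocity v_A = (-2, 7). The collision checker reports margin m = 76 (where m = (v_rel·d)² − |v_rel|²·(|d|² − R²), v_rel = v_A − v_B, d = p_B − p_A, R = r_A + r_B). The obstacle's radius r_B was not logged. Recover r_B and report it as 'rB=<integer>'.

m = 76
d = (-11, -9);  v_rel = (-2, 0),  |v_rel|² = 4
v_rel×d = (-2)·(-9) − (0)·(-11) = 18
since m = R²·4 − 18²:  R² = (324 + 76) / 4 = 100
R = √100 = 10  ⇒  r_B = 10 − 5 = 5

rB=5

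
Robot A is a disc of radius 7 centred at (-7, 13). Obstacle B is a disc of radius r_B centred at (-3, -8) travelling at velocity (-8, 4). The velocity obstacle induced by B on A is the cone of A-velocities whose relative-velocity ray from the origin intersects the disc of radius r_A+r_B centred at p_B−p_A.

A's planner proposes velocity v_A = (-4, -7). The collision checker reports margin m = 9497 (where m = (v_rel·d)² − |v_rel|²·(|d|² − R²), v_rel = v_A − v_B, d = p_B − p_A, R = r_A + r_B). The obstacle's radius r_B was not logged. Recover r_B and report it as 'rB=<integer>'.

m = 9497
d = (4, -21);  v_rel = (4, -11),  |v_rel|² = 137
v_rel×d = (4)·(-21) − (-11)·(4) = -40
since m = R²·137 − (-40)²:  R² = (1600 + 9497) / 137 = 81
R = √81 = 9  ⇒  r_B = 9 − 7 = 2

rB=2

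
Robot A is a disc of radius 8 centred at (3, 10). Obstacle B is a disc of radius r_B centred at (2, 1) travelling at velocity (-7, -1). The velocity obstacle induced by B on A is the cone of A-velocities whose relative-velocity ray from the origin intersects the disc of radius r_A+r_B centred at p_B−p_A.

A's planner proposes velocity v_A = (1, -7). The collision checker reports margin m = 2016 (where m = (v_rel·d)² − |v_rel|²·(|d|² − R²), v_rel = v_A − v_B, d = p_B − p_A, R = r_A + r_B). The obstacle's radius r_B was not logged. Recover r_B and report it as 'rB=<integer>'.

m = 2016
d = (-1, -9);  v_rel = (8, -6),  |v_rel|² = 100
v_rel×d = (8)·(-9) − (-6)·(-1) = -78
since m = R²·100 − (-78)²:  R² = (6084 + 2016) / 100 = 81
R = √81 = 9  ⇒  r_B = 9 − 8 = 1

rB=1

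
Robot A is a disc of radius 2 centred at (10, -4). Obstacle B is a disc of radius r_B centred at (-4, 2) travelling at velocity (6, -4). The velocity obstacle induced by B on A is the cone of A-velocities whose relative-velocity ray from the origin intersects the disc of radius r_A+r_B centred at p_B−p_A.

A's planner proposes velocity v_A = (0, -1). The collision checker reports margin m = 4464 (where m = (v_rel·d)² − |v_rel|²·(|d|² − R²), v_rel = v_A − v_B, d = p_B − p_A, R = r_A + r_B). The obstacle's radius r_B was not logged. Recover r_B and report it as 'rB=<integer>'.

m = 4464
d = (-14, 6);  v_rel = (-6, 3),  |v_rel|² = 45
v_rel×d = (-6)·(6) − (3)·(-14) = 6
since m = R²·45 − 6²:  R² = (36 + 4464) / 45 = 100
R = √100 = 10  ⇒  r_B = 10 − 2 = 8

rB=8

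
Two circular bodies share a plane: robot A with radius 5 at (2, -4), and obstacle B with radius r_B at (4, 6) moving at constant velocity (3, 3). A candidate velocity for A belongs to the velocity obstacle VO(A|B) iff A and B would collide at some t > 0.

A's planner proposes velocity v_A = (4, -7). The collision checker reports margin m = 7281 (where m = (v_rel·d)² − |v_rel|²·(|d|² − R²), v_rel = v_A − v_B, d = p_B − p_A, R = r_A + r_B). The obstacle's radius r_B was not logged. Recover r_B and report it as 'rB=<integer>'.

m = 7281
d = (2, 10);  v_rel = (1, -10),  |v_rel|² = 101
v_rel×d = (1)·(10) − (-10)·(2) = 30
since m = R²·101 − 30²:  R² = (900 + 7281) / 101 = 81
R = √81 = 9  ⇒  r_B = 9 − 5 = 4

rB=4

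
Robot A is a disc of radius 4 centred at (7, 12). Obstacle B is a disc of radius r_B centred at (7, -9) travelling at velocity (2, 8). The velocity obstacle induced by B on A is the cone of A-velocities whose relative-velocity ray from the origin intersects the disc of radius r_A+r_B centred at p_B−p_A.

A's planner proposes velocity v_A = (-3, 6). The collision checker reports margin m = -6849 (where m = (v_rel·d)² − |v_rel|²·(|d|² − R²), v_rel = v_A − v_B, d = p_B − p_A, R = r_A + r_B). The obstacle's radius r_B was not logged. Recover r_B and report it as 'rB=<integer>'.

m = -6849
d = (0, -21);  v_rel = (-5, -2),  |v_rel|² = 29
v_rel×d = (-5)·(-21) − (-2)·(0) = 105
since m = R²·29 − 105²:  R² = (11025 + -6849) / 29 = 144
R = √144 = 12  ⇒  r_B = 12 − 4 = 8

rB=8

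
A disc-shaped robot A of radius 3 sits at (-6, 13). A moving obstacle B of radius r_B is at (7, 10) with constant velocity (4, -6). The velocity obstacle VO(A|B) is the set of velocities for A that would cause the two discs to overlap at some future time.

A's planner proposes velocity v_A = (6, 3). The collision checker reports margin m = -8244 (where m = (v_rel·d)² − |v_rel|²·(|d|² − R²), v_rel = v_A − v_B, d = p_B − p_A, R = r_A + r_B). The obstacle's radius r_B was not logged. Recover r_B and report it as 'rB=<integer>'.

m = -8244
d = (13, -3);  v_rel = (2, 9),  |v_rel|² = 85
v_rel×d = (2)·(-3) − (9)·(13) = -123
since m = R²·85 − (-123)²:  R² = (15129 + -8244) / 85 = 81
R = √81 = 9  ⇒  r_B = 9 − 3 = 6

rB=6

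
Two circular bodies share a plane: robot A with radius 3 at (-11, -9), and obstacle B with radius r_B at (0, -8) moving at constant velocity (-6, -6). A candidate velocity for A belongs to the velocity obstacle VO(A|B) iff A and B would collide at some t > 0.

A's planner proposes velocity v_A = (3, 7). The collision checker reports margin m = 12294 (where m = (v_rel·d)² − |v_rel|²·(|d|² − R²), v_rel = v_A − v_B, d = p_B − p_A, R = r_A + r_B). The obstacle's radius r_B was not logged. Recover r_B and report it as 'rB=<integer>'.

m = 12294
d = (11, 1);  v_rel = (9, 13),  |v_rel|² = 250
v_rel×d = (9)·(1) − (13)·(11) = -134
since m = R²·250 − (-134)²:  R² = (17956 + 12294) / 250 = 121
R = √121 = 11  ⇒  r_B = 11 − 3 = 8

rB=8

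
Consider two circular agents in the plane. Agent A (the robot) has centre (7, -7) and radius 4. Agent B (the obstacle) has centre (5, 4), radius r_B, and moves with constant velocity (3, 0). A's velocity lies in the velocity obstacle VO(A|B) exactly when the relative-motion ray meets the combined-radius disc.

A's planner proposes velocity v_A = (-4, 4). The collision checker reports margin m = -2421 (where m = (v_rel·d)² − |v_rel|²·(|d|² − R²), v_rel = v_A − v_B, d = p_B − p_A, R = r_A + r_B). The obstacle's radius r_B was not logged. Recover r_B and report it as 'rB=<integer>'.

m = -2421
d = (-2, 11);  v_rel = (-7, 4),  |v_rel|² = 65
v_rel×d = (-7)·(11) − (4)·(-2) = -69
since m = R²·65 − (-69)²:  R² = (4761 + -2421) / 65 = 36
R = √36 = 6  ⇒  r_B = 6 − 4 = 2

rB=2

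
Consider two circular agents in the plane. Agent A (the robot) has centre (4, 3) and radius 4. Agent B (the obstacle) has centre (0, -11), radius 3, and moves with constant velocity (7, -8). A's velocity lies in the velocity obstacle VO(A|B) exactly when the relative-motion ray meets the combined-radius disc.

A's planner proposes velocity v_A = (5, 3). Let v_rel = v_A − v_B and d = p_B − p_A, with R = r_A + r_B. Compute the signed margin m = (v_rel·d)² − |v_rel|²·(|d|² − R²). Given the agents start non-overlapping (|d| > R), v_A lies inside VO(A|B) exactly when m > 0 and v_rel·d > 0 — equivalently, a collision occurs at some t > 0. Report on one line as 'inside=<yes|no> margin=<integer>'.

d = (-4, -14),  |d|² = 212;  R = 4+3 = 7,  c = 212−7² = 163
v_rel = (-2, 11),  |v_rel|² = 125;  v_rel·d = (-2)·(-4) + (11)·(-14) = -146
125·t² + 292·t + 163 = 0  ⇒  m = (-146)² − 125·163 = 941
m = 941 > 0,  v_rel·d = -146 < 0  ⇒  outside

inside=no margin=941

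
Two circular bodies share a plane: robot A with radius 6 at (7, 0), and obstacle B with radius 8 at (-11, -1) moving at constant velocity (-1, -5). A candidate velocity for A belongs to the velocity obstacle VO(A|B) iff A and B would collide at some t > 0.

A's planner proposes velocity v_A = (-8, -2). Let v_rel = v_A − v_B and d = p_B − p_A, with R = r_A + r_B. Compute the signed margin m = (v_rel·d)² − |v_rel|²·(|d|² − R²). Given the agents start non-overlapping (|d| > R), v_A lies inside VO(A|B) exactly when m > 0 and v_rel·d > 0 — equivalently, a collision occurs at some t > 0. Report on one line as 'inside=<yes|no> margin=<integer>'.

d = (-18, -1),  |d|² = 325;  R = 6+8 = 14,  c = 325−14² = 129
v_rel = (-7, 3),  |v_rel|² = 58;  v_rel·d = (-7)·(-18) + (3)·(-1) = 123
58·t² − 246·t + 129 = 0  ⇒  m = 123² − 58·129 = 7647
m = 7647 > 0,  v_rel·d = 123 > 0  ⇒  inside

inside=yes margin=7647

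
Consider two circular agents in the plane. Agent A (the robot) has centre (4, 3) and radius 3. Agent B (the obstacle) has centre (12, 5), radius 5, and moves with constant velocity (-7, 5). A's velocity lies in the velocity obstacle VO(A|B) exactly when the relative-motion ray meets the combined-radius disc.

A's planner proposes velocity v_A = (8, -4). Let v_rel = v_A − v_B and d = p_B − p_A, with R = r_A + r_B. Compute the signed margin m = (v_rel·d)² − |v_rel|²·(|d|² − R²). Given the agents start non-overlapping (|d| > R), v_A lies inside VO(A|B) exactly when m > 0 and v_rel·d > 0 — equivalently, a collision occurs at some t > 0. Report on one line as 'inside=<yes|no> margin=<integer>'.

d = (8, 2),  |d|² = 68;  R = 3+5 = 8,  c = 68−8² = 4
v_rel = (15, -9),  |v_rel|² = 306;  v_rel·d = (15)·(8) + (-9)·(2) = 102
306·t² − 204·t + 4 = 0  ⇒  m = 102² − 306·4 = 9180
m = 9180 > 0,  v_rel·d = 102 > 0  ⇒  inside

inside=yes margin=9180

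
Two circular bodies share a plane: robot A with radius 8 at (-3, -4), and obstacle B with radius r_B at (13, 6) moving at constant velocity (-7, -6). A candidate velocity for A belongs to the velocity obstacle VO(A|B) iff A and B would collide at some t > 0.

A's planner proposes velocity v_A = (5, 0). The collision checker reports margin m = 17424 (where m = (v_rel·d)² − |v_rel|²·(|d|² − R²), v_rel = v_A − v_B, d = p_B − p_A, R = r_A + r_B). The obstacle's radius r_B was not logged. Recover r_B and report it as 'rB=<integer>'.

m = 17424
d = (16, 10);  v_rel = (12, 6),  |v_rel|² = 180
v_rel×d = (12)·(10) − (6)·(16) = 24
since m = R²·180 − 24²:  R² = (576 + 17424) / 180 = 100
R = √100 = 10  ⇒  r_B = 10 − 8 = 2

rB=2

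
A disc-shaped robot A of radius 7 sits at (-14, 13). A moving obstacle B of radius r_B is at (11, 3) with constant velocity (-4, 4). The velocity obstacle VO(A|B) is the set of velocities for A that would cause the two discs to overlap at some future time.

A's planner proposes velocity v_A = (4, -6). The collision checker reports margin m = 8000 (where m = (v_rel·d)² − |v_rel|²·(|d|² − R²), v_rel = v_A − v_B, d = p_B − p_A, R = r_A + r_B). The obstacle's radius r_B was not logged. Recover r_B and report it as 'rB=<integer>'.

m = 8000
d = (25, -10);  v_rel = (8, -10),  |v_rel|² = 164
v_rel×d = (8)·(-10) − (-10)·(25) = 170
since m = R²·164 − 170²:  R² = (28900 + 8000) / 164 = 225
R = √225 = 15  ⇒  r_B = 15 − 7 = 8

rB=8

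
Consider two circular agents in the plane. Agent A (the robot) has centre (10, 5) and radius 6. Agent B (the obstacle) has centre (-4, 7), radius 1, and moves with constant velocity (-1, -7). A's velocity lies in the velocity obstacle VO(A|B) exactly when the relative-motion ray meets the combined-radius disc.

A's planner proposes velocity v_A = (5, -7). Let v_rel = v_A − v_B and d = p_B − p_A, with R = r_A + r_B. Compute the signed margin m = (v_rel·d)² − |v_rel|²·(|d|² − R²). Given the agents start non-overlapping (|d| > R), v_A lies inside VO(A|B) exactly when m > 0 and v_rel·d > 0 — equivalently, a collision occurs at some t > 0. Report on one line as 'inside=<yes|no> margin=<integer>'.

d = (-14, 2),  |d|² = 200;  R = 6+1 = 7,  c = 200−7² = 151
v_rel = (6, 0),  |v_rel|² = 36;  v_rel·d = (6)·(-14) + (0)·(2) = -84
36·t² + 168·t + 151 = 0  ⇒  m = (-84)² − 36·151 = 1620
m = 1620 > 0,  v_rel·d = -84 < 0  ⇒  outside

inside=no margin=1620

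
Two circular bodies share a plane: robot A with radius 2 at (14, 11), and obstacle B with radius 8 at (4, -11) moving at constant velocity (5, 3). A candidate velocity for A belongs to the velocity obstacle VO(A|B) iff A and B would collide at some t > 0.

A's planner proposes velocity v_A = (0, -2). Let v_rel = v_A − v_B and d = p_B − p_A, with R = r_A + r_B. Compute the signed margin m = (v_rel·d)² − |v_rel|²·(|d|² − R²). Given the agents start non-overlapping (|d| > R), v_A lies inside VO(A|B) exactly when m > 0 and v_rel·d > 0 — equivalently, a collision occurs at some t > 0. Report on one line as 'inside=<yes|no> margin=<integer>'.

d = (-10, -22),  |d|² = 584;  R = 2+8 = 10,  c = 584−10² = 484
v_rel = (-5, -5),  |v_rel|² = 50;  v_rel·d = (-5)·(-10) + (-5)·(-22) = 160
50·t² − 320·t + 484 = 0  ⇒  m = 160² − 50·484 = 1400
m = 1400 > 0,  v_rel·d = 160 > 0  ⇒  inside

inside=yes margin=1400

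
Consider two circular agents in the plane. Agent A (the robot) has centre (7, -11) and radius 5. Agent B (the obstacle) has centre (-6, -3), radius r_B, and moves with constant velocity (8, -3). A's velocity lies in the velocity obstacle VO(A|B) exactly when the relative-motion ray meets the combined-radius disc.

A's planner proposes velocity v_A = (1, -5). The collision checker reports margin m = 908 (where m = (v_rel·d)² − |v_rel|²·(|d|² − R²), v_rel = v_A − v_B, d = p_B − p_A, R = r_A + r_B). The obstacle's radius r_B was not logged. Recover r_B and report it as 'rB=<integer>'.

m = 908
d = (-13, 8);  v_rel = (-7, -2),  |v_rel|² = 53
v_rel×d = (-7)·(8) − (-2)·(-13) = -82
since m = R²·53 − (-82)²:  R² = (6724 + 908) / 53 = 144
R = √144 = 12  ⇒  r_B = 12 − 5 = 7

rB=7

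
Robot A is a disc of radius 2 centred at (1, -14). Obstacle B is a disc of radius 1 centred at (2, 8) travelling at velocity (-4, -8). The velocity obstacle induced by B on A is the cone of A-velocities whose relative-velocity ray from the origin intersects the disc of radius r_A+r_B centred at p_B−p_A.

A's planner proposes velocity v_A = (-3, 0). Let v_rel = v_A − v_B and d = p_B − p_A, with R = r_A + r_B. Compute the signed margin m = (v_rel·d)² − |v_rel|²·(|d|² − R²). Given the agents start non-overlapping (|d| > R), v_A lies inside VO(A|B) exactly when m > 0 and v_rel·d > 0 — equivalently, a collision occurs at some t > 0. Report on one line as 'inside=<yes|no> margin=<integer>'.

d = (1, 22),  |d|² = 485;  R = 2+1 = 3,  c = 485−3² = 476
v_rel = (1, 8),  |v_rel|² = 65;  v_rel·d = (1)·(1) + (8)·(22) = 177
65·t² − 354·t + 476 = 0  ⇒  m = 177² − 65·476 = 389
m = 389 > 0,  v_rel·d = 177 > 0  ⇒  inside

inside=yes margin=389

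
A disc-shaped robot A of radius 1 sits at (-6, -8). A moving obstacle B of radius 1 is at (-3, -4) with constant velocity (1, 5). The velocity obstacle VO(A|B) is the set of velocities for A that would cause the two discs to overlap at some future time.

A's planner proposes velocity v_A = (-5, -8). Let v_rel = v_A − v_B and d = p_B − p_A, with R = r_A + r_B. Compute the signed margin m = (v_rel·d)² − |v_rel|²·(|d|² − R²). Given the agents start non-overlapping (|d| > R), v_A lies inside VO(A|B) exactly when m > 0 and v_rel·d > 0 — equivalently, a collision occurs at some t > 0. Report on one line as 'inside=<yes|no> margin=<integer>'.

d = (3, 4),  |d|² = 25;  R = 1+1 = 2,  c = 25−2² = 21
v_rel = (-6, -13),  |v_rel|² = 205;  v_rel·d = (-6)·(3) + (-13)·(4) = -70
205·t² + 140·t + 21 = 0  ⇒  m = (-70)² − 205·21 = 595
m = 595 > 0,  v_rel·d = -70 < 0  ⇒  outside

inside=no margin=595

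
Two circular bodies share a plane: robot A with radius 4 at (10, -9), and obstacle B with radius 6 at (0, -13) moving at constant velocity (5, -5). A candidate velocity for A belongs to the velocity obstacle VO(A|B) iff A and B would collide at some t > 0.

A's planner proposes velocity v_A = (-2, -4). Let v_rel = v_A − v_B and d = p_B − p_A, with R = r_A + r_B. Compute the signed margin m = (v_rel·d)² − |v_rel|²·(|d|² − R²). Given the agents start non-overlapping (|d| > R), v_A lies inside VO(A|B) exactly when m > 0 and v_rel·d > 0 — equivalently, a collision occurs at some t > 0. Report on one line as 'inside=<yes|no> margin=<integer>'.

d = (-10, -4),  |d|² = 116;  R = 4+6 = 10,  c = 116−10² = 16
v_rel = (-7, 1),  |v_rel|² = 50;  v_rel·d = (-7)·(-10) + (1)·(-4) = 66
50·t² − 132·t + 16 = 0  ⇒  m = 66² − 50·16 = 3556
m = 3556 > 0,  v_rel·d = 66 > 0  ⇒  inside

inside=yes margin=3556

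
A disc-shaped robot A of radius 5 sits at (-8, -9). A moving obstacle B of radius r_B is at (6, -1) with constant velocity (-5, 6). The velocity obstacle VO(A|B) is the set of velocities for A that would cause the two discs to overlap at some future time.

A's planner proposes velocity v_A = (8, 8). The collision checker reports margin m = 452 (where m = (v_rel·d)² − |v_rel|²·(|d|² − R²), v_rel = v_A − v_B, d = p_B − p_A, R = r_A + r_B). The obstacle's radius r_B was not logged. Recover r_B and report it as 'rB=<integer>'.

m = 452
d = (14, 8);  v_rel = (13, 2),  |v_rel|² = 173
v_rel×d = (13)·(8) − (2)·(14) = 76
since m = R²·173 − 76²:  R² = (5776 + 452) / 173 = 36
R = √36 = 6  ⇒  r_B = 6 − 5 = 1

rB=1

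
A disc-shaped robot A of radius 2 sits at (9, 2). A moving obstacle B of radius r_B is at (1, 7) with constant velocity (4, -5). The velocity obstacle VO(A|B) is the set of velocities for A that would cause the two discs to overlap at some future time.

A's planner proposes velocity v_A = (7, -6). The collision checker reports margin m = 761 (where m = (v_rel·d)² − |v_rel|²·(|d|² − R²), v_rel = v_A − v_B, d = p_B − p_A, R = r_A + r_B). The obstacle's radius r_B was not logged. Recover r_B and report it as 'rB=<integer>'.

m = 761
d = (-8, 5);  v_rel = (3, -1),  |v_rel|² = 10
v_rel×d = (3)·(5) − (-1)·(-8) = 7
since m = R²·10 − 7²:  R² = (49 + 761) / 10 = 81
R = √81 = 9  ⇒  r_B = 9 − 2 = 7

rB=7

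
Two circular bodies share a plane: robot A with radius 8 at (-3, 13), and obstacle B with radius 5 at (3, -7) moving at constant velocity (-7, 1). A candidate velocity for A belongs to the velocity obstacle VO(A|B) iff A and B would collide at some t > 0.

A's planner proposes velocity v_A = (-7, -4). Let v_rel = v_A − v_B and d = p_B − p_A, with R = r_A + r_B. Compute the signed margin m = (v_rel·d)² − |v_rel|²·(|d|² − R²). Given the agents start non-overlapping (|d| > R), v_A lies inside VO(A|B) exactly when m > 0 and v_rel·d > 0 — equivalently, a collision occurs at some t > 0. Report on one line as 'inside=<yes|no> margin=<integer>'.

d = (6, -20),  |d|² = 436;  R = 8+5 = 13,  c = 436−13² = 267
v_rel = (0, -5),  |v_rel|² = 25;  v_rel·d = (0)·(6) + (-5)·(-20) = 100
25·t² − 200·t + 267 = 0  ⇒  m = 100² − 25·267 = 3325
m = 3325 > 0,  v_rel·d = 100 > 0  ⇒  inside

inside=yes margin=3325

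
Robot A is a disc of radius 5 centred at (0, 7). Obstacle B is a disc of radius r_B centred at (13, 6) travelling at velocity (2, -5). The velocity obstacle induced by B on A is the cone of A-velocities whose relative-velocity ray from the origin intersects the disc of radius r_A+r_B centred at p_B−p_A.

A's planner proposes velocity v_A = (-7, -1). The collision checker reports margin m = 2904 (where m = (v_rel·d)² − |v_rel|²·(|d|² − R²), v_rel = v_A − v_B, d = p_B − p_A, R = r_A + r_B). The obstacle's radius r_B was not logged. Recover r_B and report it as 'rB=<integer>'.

m = 2904
d = (13, -1);  v_rel = (-9, 4),  |v_rel|² = 97
v_rel×d = (-9)·(-1) − (4)·(13) = -43
since m = R²·97 − (-43)²:  R² = (1849 + 2904) / 97 = 49
R = √49 = 7  ⇒  r_B = 7 − 5 = 2

rB=2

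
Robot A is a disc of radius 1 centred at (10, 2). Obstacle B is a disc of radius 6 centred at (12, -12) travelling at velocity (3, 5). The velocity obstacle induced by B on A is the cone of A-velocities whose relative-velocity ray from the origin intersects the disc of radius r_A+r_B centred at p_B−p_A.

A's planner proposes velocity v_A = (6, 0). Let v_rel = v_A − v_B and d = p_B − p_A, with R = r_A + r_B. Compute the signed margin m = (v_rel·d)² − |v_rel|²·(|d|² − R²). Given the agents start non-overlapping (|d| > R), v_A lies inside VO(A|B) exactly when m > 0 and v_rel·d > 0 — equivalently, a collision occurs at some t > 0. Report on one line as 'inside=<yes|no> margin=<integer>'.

d = (2, -14),  |d|² = 200;  R = 1+6 = 7,  c = 200−7² = 151
v_rel = (3, -5),  |v_rel|² = 34;  v_rel·d = (3)·(2) + (-5)·(-14) = 76
34·t² − 152·t + 151 = 0  ⇒  m = 76² − 34·151 = 642
m = 642 > 0,  v_rel·d = 76 > 0  ⇒  inside

inside=yes margin=642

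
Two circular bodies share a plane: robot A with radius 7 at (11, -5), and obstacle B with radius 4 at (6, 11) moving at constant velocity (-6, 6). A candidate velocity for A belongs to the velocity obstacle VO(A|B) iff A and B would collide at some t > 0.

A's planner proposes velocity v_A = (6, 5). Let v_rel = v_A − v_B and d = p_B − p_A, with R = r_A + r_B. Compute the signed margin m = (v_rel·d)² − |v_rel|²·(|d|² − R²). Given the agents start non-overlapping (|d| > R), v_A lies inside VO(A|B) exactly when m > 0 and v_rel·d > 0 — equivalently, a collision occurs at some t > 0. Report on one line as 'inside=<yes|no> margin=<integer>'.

d = (-5, 16),  |d|² = 281;  R = 7+4 = 11,  c = 281−11² = 160
v_rel = (12, -1),  |v_rel|² = 145;  v_rel·d = (12)·(-5) + (-1)·(16) = -76
145·t² + 152·t + 160 = 0  ⇒  m = (-76)² − 145·160 = -17424
m = -17424 < 0,  v_rel·d = -76 < 0  ⇒  outside

inside=no margin=-17424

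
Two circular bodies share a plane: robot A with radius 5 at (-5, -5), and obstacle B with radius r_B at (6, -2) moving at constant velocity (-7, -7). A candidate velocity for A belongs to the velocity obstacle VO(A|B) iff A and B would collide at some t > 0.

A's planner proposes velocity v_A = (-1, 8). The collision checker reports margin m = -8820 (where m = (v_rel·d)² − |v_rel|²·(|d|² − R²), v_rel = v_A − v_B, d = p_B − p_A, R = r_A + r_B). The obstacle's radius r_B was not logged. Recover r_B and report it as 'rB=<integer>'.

m = -8820
d = (11, 3);  v_rel = (6, 15),  |v_rel|² = 261
v_rel×d = (6)·(3) − (15)·(11) = -147
since m = R²·261 − (-147)²:  R² = (21609 + -8820) / 261 = 49
R = √49 = 7  ⇒  r_B = 7 − 5 = 2

rB=2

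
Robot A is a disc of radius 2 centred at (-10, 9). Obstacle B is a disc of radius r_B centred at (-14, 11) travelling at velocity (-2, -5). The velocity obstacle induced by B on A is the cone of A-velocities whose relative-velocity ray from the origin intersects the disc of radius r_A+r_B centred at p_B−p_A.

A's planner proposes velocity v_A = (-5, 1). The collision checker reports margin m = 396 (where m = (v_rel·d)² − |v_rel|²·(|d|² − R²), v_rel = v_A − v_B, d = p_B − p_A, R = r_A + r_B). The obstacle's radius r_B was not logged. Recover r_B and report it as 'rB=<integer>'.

m = 396
d = (-4, 2);  v_rel = (-3, 6),  |v_rel|² = 45
v_rel×d = (-3)·(2) − (6)·(-4) = 18
since m = R²·45 − 18²:  R² = (324 + 396) / 45 = 16
R = √16 = 4  ⇒  r_B = 4 − 2 = 2

rB=2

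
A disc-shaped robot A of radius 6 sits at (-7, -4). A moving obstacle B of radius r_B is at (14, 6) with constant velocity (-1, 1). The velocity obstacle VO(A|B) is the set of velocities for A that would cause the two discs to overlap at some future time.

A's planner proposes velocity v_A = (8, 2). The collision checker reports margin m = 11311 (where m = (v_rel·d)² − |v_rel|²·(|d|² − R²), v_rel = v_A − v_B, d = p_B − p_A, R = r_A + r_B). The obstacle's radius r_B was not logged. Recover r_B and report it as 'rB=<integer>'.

m = 11311
d = (21, 10);  v_rel = (9, 1),  |v_rel|² = 82
v_rel×d = (9)·(10) − (1)·(21) = 69
since m = R²·82 − 69²:  R² = (4761 + 11311) / 82 = 196
R = √196 = 14  ⇒  r_B = 14 − 6 = 8

rB=8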